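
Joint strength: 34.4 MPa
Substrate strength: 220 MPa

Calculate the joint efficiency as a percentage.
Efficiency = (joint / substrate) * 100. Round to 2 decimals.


Efficiency = (34.4 / 220) * 100 = 15.64%

15.64


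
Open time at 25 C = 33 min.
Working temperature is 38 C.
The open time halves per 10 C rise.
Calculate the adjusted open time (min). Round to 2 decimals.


factor = 2^((38 - 25) / 10) = 2.4623
ot = 33 / 2.4623 = 13.40 min

13.40


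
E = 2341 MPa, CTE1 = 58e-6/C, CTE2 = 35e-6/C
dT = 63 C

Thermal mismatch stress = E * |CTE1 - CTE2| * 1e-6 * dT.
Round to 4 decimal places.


= 2341 * 23e-6 * 63
= 3.3921 MPa

3.3921


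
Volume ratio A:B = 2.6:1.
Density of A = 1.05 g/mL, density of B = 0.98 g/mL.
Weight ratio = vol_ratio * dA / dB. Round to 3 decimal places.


Wt ratio = 2.6 * 1.05 / 0.98
= 2.786

2.786


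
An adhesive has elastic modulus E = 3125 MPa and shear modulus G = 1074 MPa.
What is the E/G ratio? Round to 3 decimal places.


E/G = 3125 / 1074 = 2.910

2.910


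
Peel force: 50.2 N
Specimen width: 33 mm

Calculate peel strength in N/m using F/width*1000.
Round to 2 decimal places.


Peel strength = 50.2 / 33 * 1000 = 1521.21 N/m

1521.21


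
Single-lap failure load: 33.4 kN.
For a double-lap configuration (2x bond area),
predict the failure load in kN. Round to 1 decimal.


Failure load = 33.4 * 2 = 66.8 kN

66.8


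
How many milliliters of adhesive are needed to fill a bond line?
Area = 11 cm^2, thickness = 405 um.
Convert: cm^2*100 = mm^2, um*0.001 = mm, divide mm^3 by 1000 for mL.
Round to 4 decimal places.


= (11 * 100) * (405 * 0.001) / 1000
= 0.4455 mL

0.4455


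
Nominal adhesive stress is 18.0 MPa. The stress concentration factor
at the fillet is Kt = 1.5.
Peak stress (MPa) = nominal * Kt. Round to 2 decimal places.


Peak = 18.0 * 1.5 = 27.00 MPa

27.00


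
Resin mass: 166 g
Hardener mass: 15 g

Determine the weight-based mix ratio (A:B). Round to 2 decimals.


Ratio = 166 / 15 = 11.07

11.07


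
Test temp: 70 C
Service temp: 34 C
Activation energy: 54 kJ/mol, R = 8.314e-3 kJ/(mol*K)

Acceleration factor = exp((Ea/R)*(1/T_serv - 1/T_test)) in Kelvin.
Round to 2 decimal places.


AF = exp((54/0.008314)*(1/307.15 - 1/343.15))
= 9.19

9.19


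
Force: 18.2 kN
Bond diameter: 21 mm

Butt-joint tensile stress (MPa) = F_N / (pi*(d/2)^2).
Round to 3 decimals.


F_N = 18.2 * 1000 = 18200.0 N
A = pi*(10.5)^2 = 346.3606 mm^2
stress = 18200.0 / 346.3606 = 52.546 MPa

52.546


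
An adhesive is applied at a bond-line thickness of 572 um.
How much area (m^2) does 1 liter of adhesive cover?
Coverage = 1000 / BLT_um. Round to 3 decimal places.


Coverage = 1000 / 572 = 1.748 m^2

1.748


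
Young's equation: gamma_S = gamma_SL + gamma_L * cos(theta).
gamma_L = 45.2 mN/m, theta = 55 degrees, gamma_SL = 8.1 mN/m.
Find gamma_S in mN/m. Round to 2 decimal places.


cos(55 deg) = 0.573576
gamma_S = 8.1 + 45.2 * 0.573576
= 34.03 mN/m

34.03


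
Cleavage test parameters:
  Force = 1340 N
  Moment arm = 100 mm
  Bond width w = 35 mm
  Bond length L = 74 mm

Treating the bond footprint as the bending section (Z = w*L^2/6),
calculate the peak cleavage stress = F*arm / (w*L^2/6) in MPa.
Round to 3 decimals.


M = 1340 * 100 = 134000 N*mm
Z = 35 * 74^2 / 6 = 191660 / 6 mm^3
sigma = M / Z = 6 * 134000 / 191660 = 804000 / 191660
= 4.195 MPa

4.195


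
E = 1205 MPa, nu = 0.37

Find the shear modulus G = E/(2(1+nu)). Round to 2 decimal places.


G = 1205 / (2 * 1.37)
= 439.78 MPa

439.78


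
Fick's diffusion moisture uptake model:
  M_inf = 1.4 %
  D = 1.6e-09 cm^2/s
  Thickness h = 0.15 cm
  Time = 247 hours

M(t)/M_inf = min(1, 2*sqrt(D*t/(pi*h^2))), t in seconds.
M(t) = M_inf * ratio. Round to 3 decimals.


t_sec = 247 * 3600 = 889200
ratio = 2*sqrt(1.6e-09*889200/(pi*0.15^2))
= min(1, 0.283742)
= 0.283742
M(t) = 1.4 * 0.283742 = 0.397 %

0.397


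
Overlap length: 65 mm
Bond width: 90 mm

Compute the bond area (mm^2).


Bond area = 65 * 90 = 5850 mm^2

5850


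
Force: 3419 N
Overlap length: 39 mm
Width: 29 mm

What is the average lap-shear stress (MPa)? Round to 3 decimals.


Average shear stress = F / (overlap * width)
= 3419 / (39 * 29)
= 3.023 MPa

3.023


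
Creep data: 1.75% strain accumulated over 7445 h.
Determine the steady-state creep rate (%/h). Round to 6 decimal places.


Rate = 1.75 / 7445 = 0.000235 %/h

0.000235


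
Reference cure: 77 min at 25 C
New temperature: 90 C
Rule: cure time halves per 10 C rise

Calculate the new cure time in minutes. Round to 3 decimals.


factor = 2^((90-25)/10) = 90.5097
t_new = 77 / 90.5097 = 0.851 min

0.851


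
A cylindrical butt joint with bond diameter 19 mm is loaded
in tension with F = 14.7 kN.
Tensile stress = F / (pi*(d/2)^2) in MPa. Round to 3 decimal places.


Area = pi * (19/2)^2 = 283.5287 mm^2
Stress = 14.7*1000 / 283.5287
= 51.847 MPa

51.847


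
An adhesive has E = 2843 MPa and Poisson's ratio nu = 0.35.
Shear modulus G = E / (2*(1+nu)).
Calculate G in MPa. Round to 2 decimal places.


G = 2843 / (2*(1+0.35))
= 2843 / 2.70
= 1052.96 MPa

1052.96


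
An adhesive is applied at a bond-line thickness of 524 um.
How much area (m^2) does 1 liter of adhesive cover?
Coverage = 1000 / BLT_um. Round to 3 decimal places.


Coverage = 1000 / 524 = 1.908 m^2

1.908


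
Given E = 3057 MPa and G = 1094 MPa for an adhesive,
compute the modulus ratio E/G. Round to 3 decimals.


E/G ratio = 3057 / 1094 = 2.794

2.794


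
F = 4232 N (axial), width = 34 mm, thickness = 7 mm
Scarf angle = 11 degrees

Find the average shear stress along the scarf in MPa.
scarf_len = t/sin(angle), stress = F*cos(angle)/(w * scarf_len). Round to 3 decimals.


scarf_len = 7/sin(11 deg) = 36.6859
cos(11 deg) = 0.981627
stress = 4232*0.981627/(34*36.6859) = 3.331 MPa

3.331


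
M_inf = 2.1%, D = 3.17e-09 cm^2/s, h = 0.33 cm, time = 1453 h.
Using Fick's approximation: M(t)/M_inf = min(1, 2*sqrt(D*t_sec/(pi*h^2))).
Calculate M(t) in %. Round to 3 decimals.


t = 5230800 s
ratio = min(1, 2*sqrt(3.17e-09*5230800/(pi*0.1089)))
= 0.440306
M(t) = 2.1 * 0.440306 = 0.925%

0.925


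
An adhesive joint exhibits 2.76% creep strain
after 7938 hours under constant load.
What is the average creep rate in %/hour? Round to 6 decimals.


Creep rate = strain / time
= 2.76 / 7938
= 0.000348 %/h

0.000348


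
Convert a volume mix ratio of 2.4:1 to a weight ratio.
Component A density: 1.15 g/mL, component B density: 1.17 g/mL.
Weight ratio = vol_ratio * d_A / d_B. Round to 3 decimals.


= 2.4 * 1.15 / 1.17 = 2.359

2.359


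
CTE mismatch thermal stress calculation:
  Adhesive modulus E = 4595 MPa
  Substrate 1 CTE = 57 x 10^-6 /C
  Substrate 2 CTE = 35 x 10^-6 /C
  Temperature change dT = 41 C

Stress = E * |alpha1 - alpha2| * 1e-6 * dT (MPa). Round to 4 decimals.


delta_alpha = |57 - 35| = 22 x 10^-6/C
Stress = 4595 * 22e-6 * 41
= 4.1447 MPa

4.1447


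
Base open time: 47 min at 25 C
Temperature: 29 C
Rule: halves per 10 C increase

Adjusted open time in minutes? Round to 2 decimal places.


Acceleration = 2^((29-25)/10) = 1.3195
Open time = 47 / 1.3195 = 35.62 min

35.62


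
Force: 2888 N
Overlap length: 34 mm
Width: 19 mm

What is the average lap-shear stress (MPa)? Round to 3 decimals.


Average shear stress = F / (overlap * width)
= 2888 / (34 * 19)
= 4.471 MPa

4.471


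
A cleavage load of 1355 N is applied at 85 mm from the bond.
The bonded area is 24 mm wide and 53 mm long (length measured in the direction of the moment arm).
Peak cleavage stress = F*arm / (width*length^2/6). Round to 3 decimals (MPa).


Moment = 1355 * 85 = 115175 N*mm
Section modulus = 24 * 2809 / 6 = 67416 / 6 mm^3
Stress = 115175 / (67416 / 6) = 691050 / 67416
= 10.251 MPa

10.251


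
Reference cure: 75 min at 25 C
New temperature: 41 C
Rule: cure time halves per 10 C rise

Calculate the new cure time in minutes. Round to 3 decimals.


factor = 2^((41-25)/10) = 3.0314
t_new = 75 / 3.0314 = 24.741 min

24.741


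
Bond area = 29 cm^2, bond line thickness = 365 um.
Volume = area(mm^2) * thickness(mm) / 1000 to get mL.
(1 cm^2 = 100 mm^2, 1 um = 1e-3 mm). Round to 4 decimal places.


area_mm2 = 29 * 100 = 2900
blt_mm = 365 * 1e-3 = 0.365
vol_mm3 = 2900 * 0.365 = 1058.5
vol_mL = 1058.5 / 1000 = 1.0585 mL

1.0585


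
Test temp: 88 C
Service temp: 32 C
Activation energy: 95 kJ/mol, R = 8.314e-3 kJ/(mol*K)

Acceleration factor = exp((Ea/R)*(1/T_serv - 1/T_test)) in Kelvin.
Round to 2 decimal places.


AF = exp((95/0.008314)*(1/305.15 - 1/361.15))
= 332.39

332.39


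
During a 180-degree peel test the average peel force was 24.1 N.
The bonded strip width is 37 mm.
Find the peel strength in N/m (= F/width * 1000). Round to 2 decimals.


Peel strength = F/width * 1000
= 24.1 / 37 * 1000
= 651.35 N/m

651.35


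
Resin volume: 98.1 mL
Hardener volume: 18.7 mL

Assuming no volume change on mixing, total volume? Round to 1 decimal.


V_total = 98.1 + 18.7 = 116.8 mL

116.8


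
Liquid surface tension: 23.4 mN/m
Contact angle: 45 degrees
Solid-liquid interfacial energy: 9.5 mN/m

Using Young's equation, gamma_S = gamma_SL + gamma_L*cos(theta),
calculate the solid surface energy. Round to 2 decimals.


gamma_S = 9.5 + 23.4 * cos(45)
= 26.05 mN/m

26.05


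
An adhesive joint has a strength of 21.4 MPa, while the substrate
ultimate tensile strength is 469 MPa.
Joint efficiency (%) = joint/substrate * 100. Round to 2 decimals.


Efficiency = 21.4 / 469 * 100
= 4.56%

4.56


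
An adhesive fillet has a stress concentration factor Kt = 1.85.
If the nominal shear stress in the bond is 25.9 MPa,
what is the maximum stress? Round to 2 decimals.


Max stress = 25.9 * 1.85 = 47.92 MPa

47.92


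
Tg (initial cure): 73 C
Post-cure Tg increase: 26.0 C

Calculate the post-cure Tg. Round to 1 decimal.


Post-cure Tg = 73 + 26.0 = 99.0 C

99.0


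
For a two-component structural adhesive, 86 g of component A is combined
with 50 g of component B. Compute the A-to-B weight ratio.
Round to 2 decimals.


Weight ratio A:B = 86 / 50
= 1.72

1.72


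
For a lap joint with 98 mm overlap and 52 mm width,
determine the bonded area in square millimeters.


Area = 98 * 52 = 5096 mm^2

5096


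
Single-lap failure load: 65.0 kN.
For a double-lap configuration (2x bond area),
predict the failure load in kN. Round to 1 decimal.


Failure load = 65.0 * 2 = 130.0 kN

130.0


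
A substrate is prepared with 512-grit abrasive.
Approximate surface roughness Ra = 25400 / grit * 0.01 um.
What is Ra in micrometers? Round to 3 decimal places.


Ra = 25400 / 512 * 0.01 = 0.496 um

0.496


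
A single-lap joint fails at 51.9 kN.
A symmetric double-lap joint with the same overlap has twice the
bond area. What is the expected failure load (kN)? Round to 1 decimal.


Double-lap load = 2 * 51.9 = 103.8 kN

103.8


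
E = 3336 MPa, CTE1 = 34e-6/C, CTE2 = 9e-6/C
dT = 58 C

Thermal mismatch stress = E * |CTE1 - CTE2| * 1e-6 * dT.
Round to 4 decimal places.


= 3336 * 25e-6 * 58
= 4.8372 MPa

4.8372


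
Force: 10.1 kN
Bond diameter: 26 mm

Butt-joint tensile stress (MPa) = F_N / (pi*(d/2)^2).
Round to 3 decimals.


F_N = 10.1 * 1000 = 10100.0 N
A = pi*(13.0)^2 = 530.9292 mm^2
stress = 10100.0 / 530.9292 = 19.023 MPa

19.023


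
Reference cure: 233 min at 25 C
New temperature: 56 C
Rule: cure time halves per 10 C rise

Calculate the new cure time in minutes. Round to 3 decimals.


factor = 2^((56-25)/10) = 8.5742
t_new = 233 / 8.5742 = 27.175 min

27.175


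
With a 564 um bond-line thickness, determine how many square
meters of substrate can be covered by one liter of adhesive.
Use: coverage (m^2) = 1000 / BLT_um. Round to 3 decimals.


Coverage = 1000 / 564 = 1.773 m^2

1.773


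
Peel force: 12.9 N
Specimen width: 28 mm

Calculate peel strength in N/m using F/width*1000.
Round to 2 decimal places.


Peel strength = 12.9 / 28 * 1000 = 460.71 N/m

460.71


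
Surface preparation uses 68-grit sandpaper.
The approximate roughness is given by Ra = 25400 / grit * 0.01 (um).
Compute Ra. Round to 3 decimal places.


Ra = 25400 / 68 * 0.01
= 254 / 68
= 3.735 um

3.735


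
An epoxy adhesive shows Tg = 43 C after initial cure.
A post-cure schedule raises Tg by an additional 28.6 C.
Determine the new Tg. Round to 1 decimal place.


New Tg = 43 + 28.6
= 71.6 C

71.6


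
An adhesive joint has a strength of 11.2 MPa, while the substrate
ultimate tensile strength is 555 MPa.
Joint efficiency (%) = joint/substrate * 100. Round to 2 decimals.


Efficiency = 11.2 / 555 * 100
= 2.02%

2.02


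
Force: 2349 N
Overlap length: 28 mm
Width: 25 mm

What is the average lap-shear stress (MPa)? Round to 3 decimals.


Average shear stress = F / (overlap * width)
= 2349 / (28 * 25)
= 3.356 MPa

3.356


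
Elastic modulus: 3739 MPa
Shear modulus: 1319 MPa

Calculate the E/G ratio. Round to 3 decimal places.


E / G = 3739 / 1319 = 2.835

2.835


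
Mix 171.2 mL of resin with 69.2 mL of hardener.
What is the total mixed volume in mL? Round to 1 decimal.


Total = 171.2 + 69.2 = 240.4 mL

240.4


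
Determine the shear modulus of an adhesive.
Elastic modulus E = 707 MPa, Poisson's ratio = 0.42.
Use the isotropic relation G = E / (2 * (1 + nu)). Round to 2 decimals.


G = 707 / (2*(1+0.42)) = 707 / 2.84
= 248.94 MPa

248.94


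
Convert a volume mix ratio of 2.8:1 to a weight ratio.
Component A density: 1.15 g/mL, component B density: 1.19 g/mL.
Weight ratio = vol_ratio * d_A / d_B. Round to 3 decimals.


= 2.8 * 1.15 / 1.19 = 2.706

2.706


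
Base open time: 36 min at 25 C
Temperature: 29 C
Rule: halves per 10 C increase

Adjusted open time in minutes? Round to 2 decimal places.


Acceleration = 2^((29-25)/10) = 1.3195
Open time = 36 / 1.3195 = 27.28 min

27.28


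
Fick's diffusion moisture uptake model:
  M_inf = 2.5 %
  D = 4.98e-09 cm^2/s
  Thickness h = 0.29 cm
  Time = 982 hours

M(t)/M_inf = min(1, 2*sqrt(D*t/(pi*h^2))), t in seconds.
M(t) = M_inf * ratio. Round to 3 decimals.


t_sec = 982 * 3600 = 3535200
ratio = 2*sqrt(4.98e-09*3535200/(pi*0.29^2))
= min(1, 0.516272)
= 0.516272
M(t) = 2.5 * 0.516272 = 1.291 %

1.291


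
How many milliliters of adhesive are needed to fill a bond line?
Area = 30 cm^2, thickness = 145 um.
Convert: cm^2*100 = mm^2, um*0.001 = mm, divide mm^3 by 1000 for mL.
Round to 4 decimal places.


= (30 * 100) * (145 * 0.001) / 1000
= 0.4350 mL

0.4350


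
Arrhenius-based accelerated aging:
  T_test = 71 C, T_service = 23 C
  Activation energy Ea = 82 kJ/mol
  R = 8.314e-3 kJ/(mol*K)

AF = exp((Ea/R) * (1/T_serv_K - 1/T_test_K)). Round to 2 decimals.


T_test_K = 344.15, T_serv_K = 296.15
AF = exp((82/8.314e-3) * (1/296.15 - 1/344.15))
= 104.06

104.06


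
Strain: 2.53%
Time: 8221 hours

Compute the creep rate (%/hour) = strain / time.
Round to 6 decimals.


Creep rate = 2.53 / 8221
= 0.000308 %/h

0.000308


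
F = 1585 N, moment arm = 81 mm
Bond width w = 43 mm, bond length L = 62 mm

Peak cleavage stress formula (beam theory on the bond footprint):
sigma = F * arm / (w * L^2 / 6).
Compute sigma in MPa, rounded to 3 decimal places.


sigma = (1585 * 81) / (43 * 3844 / 6)
= 128385 * 6 / 165292
= 770310 / 165292
= 4.660 MPa

4.660


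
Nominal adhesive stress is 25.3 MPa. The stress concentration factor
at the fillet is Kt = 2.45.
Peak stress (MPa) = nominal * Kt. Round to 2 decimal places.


Peak = 25.3 * 2.45 = 61.99 MPa

61.99


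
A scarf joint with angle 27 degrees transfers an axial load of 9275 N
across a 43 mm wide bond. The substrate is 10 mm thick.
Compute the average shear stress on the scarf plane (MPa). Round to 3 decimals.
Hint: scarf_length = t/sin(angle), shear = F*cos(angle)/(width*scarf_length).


scarf_length = 10 / sin(27 deg) = 22.0269 mm
cos(27 deg) = 0.891007
shear stress = 9275 * 0.891007 / (43 * 22.0269)
= 8.725 MPa

8.725


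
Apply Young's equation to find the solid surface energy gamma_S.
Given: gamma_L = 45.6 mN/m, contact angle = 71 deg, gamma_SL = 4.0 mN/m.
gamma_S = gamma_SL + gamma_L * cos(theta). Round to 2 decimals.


theta_rad = 71 * pi/180 = 1.239184
gamma_S = 4.0 + 45.6 * cos(1.239184)
= 18.85 mN/m

18.85


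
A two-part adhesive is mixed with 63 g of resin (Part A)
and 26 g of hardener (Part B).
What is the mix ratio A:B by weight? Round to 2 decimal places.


Mix ratio = mass_A / mass_B
= 63 / 26
= 2.42

2.42


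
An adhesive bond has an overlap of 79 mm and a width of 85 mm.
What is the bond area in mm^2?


Bond area = overlap * width
= 79 * 85
= 6715 mm^2

6715


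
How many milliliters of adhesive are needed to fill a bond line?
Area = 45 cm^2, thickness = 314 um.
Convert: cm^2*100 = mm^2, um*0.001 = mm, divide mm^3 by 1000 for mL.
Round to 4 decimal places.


= (45 * 100) * (314 * 0.001) / 1000
= 1.4130 mL

1.4130


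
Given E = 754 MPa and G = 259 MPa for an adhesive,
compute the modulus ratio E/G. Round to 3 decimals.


E/G ratio = 754 / 259 = 2.911

2.911


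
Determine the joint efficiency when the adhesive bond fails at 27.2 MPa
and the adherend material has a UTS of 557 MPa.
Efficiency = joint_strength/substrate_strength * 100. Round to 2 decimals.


Joint efficiency = 27.2 / 557 * 100
= 4.88%

4.88


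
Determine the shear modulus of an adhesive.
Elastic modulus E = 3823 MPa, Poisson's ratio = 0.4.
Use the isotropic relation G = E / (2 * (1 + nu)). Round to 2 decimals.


G = 3823 / (2*(1+0.4)) = 3823 / 2.80
= 1365.36 MPa

1365.36


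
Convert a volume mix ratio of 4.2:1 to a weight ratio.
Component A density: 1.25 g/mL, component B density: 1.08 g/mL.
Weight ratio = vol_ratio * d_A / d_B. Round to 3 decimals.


= 4.2 * 1.25 / 1.08 = 4.861

4.861


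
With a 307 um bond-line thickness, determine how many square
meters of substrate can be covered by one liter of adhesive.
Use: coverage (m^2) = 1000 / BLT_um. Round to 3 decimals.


Coverage = 1000 / 307 = 3.257 m^2

3.257


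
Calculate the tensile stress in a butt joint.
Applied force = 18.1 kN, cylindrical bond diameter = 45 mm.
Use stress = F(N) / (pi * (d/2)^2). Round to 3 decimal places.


A = pi * 22.5^2 = 1590.4313 mm^2
sigma = 18100.0 / 1590.4313 = 11.381 MPa

11.381


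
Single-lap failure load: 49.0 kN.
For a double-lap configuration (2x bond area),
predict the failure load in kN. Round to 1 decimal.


Failure load = 49.0 * 2 = 98.0 kN

98.0


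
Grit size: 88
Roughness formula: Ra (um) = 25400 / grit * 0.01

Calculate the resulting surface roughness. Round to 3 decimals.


Ra = 25400 / 88 * 0.01
= 2.886 um

2.886


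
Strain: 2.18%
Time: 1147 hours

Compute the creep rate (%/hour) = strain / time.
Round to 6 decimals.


Creep rate = 2.18 / 1147
= 0.001901 %/h

0.001901


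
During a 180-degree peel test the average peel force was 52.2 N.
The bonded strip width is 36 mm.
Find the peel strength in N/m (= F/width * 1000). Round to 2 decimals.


Peel strength = F/width * 1000
= 52.2 / 36 * 1000
= 1450.00 N/m

1450.00


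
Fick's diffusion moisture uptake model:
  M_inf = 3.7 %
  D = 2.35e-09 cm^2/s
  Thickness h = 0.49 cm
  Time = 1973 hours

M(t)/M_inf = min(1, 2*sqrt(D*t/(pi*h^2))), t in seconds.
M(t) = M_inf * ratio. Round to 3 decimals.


t_sec = 1973 * 3600 = 7102800
ratio = 2*sqrt(2.35e-09*7102800/(pi*0.49^2))
= min(1, 0.297514)
= 0.297514
M(t) = 3.7 * 0.297514 = 1.101 %

1.101


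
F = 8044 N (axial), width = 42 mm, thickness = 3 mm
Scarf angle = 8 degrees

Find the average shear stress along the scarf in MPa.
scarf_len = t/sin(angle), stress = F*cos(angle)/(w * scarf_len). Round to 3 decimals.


scarf_len = 3/sin(8 deg) = 21.5559
cos(8 deg) = 0.990268
stress = 8044*0.990268/(42*21.5559) = 8.799 MPa

8.799


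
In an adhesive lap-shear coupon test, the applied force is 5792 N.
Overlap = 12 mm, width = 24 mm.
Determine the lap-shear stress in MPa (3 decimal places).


stress = F / (overlap * width)
= 5792 / (12 * 24)
= 20.111 MPa

20.111


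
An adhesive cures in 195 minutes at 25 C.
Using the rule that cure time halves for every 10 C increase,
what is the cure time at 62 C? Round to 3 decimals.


Factor = 2^((62 - 25) / 10) = 12.9960
Cure time = 195 / 12.9960
= 15.005 minutes

15.005


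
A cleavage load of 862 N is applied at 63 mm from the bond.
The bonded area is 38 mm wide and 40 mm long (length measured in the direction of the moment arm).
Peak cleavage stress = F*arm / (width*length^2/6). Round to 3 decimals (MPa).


Moment = 862 * 63 = 54306 N*mm
Section modulus = 38 * 1600 / 6 = 60800 / 6 mm^3
Stress = 54306 / (60800 / 6) = 325836 / 60800
= 5.359 MPa

5.359


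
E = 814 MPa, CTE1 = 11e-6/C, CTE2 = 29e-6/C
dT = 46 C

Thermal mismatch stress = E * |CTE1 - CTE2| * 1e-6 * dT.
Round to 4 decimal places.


= 814 * 18e-6 * 46
= 0.6740 MPa

0.6740


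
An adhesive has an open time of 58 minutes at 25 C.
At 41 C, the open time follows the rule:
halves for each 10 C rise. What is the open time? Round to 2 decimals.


Factor = 2^((41-25)/10) = 3.0314
Open time = 58 / 3.0314 = 19.13 min

19.13


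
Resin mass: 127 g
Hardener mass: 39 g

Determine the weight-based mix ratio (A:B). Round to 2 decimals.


Ratio = 127 / 39 = 3.26

3.26


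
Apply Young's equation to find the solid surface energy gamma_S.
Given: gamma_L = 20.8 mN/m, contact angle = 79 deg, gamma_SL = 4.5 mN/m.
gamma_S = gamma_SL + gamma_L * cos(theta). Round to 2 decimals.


theta_rad = 79 * pi/180 = 1.378810
gamma_S = 4.5 + 20.8 * cos(1.378810)
= 8.47 mN/m

8.47


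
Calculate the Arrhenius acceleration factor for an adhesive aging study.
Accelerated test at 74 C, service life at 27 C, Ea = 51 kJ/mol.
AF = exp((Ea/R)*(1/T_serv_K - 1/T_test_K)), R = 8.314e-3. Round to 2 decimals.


T_test = 347.15 K, T_serv = 300.15 K
Ea/R = 51 / 0.008314 = 6134.23
AF = exp(6134.23 * (1/300.15 - 1/347.15))
= 15.91

15.91


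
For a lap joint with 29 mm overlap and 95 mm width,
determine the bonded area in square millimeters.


Area = 29 * 95 = 2755 mm^2

2755


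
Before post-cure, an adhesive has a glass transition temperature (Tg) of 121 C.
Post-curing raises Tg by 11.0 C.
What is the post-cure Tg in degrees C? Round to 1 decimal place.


Tg_post = Tg_base + delta_Tg
= 121 + 11.0
= 132.0 C

132.0


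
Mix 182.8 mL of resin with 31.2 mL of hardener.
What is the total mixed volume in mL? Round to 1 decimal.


Total = 182.8 + 31.2 = 214.0 mL

214.0


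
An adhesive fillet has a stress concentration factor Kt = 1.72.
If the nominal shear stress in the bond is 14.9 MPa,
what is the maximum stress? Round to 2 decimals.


Max stress = 14.9 * 1.72 = 25.63 MPa

25.63


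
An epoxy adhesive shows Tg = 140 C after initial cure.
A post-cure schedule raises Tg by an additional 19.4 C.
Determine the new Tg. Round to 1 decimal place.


New Tg = 140 + 19.4
= 159.4 C

159.4


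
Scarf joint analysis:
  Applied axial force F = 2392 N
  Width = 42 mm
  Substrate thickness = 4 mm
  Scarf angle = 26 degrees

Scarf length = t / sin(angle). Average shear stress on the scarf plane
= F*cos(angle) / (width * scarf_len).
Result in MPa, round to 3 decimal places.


Scarf length = 4 / sin(26 deg) = 9.1247 mm
cos(26 deg) = 0.898794
Shear = 2392 * 0.898794 / (42 * 9.1247)
= 5.610 MPa

5.610


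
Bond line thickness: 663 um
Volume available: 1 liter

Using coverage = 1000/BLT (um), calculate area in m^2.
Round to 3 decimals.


1 L = 1e6 mm^3, thickness = 663 um = 0.663 mm
Area = 1e6 / 0.663 mm^2 = (1e6 / 0.663) / 1e6 m^2 = 1000 / 663 m^2
= 1.508 m^2

1.508


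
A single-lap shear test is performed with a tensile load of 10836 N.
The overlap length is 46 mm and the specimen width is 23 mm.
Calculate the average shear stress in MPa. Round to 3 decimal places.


Shear stress = F / (overlap * width)
= 10836 / (46 * 23)
= 10836 / 1058
= 10.242 MPa

10.242


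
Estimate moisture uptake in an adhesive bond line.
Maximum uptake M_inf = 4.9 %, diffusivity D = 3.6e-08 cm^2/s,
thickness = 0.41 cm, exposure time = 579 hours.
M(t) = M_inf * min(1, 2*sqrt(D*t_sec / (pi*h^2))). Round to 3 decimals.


Convert time: 579 h = 2084400 s
ratio = min(1, 2*sqrt(3.6e-08*2084400/(pi*0.41^2)))
= 0.753899
M(t) = 4.9 * 0.753899 = 3.694%

3.694


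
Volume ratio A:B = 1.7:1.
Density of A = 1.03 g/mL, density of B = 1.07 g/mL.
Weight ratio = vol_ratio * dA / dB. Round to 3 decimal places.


Wt ratio = 1.7 * 1.03 / 1.07
= 1.636

1.636


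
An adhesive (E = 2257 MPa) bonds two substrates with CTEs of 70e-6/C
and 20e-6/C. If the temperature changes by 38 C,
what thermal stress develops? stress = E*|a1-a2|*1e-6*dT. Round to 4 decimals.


Stress = 2257 * |70 - 20| * 1e-6 * 38
= 4.2883 MPa

4.2883


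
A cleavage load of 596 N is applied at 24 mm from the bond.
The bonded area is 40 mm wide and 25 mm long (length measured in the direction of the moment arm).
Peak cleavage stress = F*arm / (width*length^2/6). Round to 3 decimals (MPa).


Moment = 596 * 24 = 14304 N*mm
Section modulus = 40 * 625 / 6 = 25000 / 6 mm^3
Stress = 14304 / (25000 / 6) = 85824 / 25000
= 3.433 MPa

3.433


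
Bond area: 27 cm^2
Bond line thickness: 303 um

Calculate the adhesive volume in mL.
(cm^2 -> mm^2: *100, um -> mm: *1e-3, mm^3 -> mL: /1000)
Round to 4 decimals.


V = 27*100 * 303*1e-3 / 1000
= 0.8181 mL

0.8181


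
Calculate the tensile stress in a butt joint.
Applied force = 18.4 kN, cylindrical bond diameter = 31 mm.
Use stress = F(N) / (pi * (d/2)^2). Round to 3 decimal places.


A = pi * 15.5^2 = 754.7676 mm^2
sigma = 18400.0 / 754.7676 = 24.378 MPa

24.378


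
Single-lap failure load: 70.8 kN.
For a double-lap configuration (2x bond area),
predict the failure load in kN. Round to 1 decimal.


Failure load = 70.8 * 2 = 141.6 kN

141.6


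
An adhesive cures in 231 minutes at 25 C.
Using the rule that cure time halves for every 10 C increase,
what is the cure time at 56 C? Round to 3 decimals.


Factor = 2^((56 - 25) / 10) = 8.5742
Cure time = 231 / 8.5742
= 26.941 minutes

26.941


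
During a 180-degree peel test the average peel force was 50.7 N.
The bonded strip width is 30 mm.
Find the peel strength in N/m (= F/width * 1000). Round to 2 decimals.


Peel strength = F/width * 1000
= 50.7 / 30 * 1000
= 1690.00 N/m

1690.00


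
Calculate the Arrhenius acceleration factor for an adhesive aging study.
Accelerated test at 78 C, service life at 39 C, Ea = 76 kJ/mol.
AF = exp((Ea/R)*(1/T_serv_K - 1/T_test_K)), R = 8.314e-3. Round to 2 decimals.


T_test = 351.15 K, T_serv = 312.15 K
Ea/R = 76 / 0.008314 = 9141.21
AF = exp(9141.21 * (1/312.15 - 1/351.15))
= 25.85

25.85


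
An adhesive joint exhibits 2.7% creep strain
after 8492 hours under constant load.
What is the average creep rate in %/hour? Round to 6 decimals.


Creep rate = strain / time
= 2.7 / 8492
= 0.000318 %/h

0.000318


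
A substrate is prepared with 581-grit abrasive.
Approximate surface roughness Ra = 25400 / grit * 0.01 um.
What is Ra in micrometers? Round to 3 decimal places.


Ra = 25400 / 581 * 0.01 = 0.437 um

0.437


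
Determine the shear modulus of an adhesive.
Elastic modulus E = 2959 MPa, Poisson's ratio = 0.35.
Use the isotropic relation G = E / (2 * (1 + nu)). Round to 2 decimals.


G = 2959 / (2*(1+0.35)) = 2959 / 2.70
= 1095.93 MPa

1095.93


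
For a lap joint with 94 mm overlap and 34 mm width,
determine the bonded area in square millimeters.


Area = 94 * 34 = 3196 mm^2

3196


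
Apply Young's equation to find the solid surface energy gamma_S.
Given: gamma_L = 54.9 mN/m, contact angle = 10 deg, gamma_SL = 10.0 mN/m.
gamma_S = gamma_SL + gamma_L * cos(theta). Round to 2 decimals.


theta_rad = 10 * pi/180 = 0.174533
gamma_S = 10.0 + 54.9 * cos(0.174533)
= 64.07 mN/m

64.07


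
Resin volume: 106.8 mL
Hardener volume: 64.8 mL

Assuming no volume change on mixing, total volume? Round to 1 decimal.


V_total = 106.8 + 64.8 = 171.6 mL

171.6


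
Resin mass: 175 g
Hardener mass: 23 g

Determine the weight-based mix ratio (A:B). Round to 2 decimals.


Ratio = 175 / 23 = 7.61

7.61


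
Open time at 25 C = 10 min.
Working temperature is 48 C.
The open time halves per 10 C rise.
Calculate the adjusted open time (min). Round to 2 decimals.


factor = 2^((48 - 25) / 10) = 4.9246
ot = 10 / 4.9246 = 2.03 min

2.03


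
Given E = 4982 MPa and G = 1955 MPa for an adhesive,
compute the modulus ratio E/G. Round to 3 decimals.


E/G ratio = 4982 / 1955 = 2.548

2.548


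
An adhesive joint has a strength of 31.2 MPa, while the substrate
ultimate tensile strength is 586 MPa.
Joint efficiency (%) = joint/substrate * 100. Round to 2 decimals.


Efficiency = 31.2 / 586 * 100
= 5.32%

5.32


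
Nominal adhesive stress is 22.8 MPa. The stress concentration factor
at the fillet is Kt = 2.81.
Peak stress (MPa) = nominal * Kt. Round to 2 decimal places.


Peak = 22.8 * 2.81 = 64.07 MPa

64.07


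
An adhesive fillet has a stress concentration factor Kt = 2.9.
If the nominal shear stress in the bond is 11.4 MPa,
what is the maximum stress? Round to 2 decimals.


Max stress = 11.4 * 2.9 = 33.06 MPa

33.06


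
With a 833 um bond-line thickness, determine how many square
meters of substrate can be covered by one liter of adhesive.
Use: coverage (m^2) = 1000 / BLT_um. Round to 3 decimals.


Coverage = 1000 / 833 = 1.200 m^2

1.200


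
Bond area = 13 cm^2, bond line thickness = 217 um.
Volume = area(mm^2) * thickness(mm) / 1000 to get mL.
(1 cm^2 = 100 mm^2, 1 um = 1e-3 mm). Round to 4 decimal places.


area_mm2 = 13 * 100 = 1300
blt_mm = 217 * 1e-3 = 0.217
vol_mm3 = 1300 * 0.217 = 282.1
vol_mL = 282.1 / 1000 = 0.2821 mL

0.2821


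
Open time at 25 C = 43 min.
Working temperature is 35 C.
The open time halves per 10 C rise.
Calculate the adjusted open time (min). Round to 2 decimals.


factor = 2^((35 - 25) / 10) = 2.0000
ot = 43 / 2.0000 = 21.50 min

21.50


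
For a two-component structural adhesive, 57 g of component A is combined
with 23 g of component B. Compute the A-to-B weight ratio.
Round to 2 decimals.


Weight ratio A:B = 57 / 23
= 2.48

2.48


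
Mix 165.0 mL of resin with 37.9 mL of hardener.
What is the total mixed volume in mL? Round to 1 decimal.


Total = 165.0 + 37.9 = 202.9 mL

202.9


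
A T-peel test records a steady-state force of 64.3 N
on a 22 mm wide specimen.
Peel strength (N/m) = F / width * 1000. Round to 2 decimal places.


Peel strength = 64.3 / 22 * 1000
= 2922.73 N/m

2922.73


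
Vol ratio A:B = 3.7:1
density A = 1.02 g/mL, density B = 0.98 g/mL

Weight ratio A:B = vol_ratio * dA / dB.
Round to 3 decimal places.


Weight ratio = 3.7 * 1.02 / 0.98
= 3.851

3.851


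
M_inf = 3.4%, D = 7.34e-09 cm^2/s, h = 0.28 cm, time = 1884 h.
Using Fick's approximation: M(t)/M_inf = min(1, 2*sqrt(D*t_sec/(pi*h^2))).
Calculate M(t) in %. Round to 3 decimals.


t = 6782400 s
ratio = min(1, 2*sqrt(7.34e-09*6782400/(pi*0.0784)))
= 0.899160
M(t) = 3.4 * 0.899160 = 3.057%

3.057


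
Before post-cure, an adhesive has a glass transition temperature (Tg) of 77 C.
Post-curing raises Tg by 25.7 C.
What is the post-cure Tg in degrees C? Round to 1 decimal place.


Tg_post = Tg_base + delta_Tg
= 77 + 25.7
= 102.7 C

102.7


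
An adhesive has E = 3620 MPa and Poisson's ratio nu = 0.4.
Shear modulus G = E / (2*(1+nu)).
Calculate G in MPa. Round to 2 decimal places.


G = 3620 / (2*(1+0.4))
= 3620 / 2.80
= 1292.86 MPa

1292.86


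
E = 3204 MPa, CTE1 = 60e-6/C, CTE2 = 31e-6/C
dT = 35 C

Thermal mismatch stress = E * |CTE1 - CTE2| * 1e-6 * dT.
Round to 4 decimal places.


= 3204 * 29e-6 * 35
= 3.2521 MPa

3.2521


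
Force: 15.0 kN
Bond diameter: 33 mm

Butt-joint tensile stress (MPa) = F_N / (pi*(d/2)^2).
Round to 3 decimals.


F_N = 15.0 * 1000 = 15000.0 N
A = pi*(16.5)^2 = 855.2986 mm^2
stress = 15000.0 / 855.2986 = 17.538 MPa

17.538


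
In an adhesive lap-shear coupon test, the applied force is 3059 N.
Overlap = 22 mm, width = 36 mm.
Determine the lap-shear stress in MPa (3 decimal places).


stress = F / (overlap * width)
= 3059 / (22 * 36)
= 3.862 MPa

3.862


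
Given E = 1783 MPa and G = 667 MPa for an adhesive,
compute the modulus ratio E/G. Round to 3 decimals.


E/G ratio = 1783 / 667 = 2.673

2.673


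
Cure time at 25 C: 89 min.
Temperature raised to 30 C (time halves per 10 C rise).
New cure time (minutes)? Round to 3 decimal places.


Acceleration factor = 2^(5/10) = 1.4142
New time = 89 / 1.4142 = 62.933 min

62.933


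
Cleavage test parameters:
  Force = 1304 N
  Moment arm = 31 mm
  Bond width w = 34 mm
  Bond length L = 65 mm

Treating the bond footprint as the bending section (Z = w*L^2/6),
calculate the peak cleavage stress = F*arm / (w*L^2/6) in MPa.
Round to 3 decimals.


M = 1304 * 31 = 40424 N*mm
Z = 34 * 65^2 / 6 = 143650 / 6 mm^3
sigma = M / Z = 6 * 40424 / 143650 = 242544 / 143650
= 1.688 MPa

1.688


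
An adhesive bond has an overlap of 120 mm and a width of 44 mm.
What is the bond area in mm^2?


Bond area = overlap * width
= 120 * 44
= 5280 mm^2

5280


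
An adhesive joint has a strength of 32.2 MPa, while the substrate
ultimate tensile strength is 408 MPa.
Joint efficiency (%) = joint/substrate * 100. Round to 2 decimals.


Efficiency = 32.2 / 408 * 100
= 7.89%

7.89


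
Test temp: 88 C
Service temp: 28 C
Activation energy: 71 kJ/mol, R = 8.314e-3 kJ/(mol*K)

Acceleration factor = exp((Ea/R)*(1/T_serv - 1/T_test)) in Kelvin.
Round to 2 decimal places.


AF = exp((71/0.008314)*(1/301.15 - 1/361.15))
= 111.18

111.18


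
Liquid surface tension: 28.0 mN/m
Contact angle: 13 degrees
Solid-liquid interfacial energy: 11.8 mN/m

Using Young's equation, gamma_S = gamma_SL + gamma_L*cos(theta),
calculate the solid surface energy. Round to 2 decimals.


gamma_S = 11.8 + 28.0 * cos(13)
= 39.08 mN/m

39.08


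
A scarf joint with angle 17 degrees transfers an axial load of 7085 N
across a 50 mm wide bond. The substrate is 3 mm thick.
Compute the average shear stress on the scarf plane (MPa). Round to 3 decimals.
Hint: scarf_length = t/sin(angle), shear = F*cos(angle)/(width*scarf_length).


scarf_length = 3 / sin(17 deg) = 10.2609 mm
cos(17 deg) = 0.956305
shear stress = 7085 * 0.956305 / (50 * 10.2609)
= 13.206 MPa

13.206


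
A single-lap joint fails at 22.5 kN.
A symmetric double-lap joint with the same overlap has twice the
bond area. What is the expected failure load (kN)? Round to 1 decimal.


Double-lap load = 2 * 22.5 = 45.0 kN

45.0


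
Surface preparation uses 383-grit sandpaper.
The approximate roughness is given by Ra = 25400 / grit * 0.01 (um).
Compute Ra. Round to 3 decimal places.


Ra = 25400 / 383 * 0.01
= 254 / 383
= 0.663 um

0.663


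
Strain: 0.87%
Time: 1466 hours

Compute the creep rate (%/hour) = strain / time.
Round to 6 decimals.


Creep rate = 0.87 / 1466
= 0.000593 %/h

0.000593


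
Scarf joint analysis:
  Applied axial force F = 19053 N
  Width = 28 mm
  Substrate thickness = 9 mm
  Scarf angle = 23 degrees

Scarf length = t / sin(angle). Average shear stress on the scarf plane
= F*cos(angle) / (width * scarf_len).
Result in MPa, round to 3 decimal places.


Scarf length = 9 / sin(23 deg) = 23.0337 mm
cos(23 deg) = 0.920505
Shear = 19053 * 0.920505 / (28 * 23.0337)
= 27.194 MPa

27.194


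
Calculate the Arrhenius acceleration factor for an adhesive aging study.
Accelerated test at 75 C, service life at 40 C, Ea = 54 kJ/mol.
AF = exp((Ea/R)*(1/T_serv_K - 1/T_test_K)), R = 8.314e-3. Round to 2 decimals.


T_test = 348.15 K, T_serv = 313.15 K
Ea/R = 54 / 0.008314 = 6495.07
AF = exp(6495.07 * (1/313.15 - 1/348.15))
= 8.05

8.05


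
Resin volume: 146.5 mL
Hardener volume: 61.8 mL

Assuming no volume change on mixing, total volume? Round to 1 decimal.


V_total = 146.5 + 61.8 = 208.3 mL

208.3


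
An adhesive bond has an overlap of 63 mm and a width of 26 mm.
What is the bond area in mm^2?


Bond area = overlap * width
= 63 * 26
= 1638 mm^2

1638


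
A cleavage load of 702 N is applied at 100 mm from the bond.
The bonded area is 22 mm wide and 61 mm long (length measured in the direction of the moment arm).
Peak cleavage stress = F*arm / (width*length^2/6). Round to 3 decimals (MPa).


Moment = 702 * 100 = 70200 N*mm
Section modulus = 22 * 3721 / 6 = 81862 / 6 mm^3
Stress = 70200 / (81862 / 6) = 421200 / 81862
= 5.145 MPa

5.145


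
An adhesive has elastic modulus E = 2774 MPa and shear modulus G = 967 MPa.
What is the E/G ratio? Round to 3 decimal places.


E/G = 2774 / 967 = 2.869

2.869


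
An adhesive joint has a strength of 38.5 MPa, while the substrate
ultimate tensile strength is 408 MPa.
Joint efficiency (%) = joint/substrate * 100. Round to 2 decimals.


Efficiency = 38.5 / 408 * 100
= 9.44%

9.44


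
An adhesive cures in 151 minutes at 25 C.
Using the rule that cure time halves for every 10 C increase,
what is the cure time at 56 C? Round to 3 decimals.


Factor = 2^((56 - 25) / 10) = 8.5742
Cure time = 151 / 8.5742
= 17.611 minutes

17.611


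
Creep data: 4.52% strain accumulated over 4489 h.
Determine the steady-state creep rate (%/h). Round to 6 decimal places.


Rate = 4.52 / 4489 = 0.001007 %/h

0.001007


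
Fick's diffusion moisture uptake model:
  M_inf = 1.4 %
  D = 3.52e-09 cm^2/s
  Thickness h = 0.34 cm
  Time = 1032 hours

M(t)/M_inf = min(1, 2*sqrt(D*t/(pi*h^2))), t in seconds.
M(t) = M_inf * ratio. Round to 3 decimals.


t_sec = 1032 * 3600 = 3715200
ratio = 2*sqrt(3.52e-09*3715200/(pi*0.34^2))
= min(1, 0.379523)
= 0.379523
M(t) = 1.4 * 0.379523 = 0.531 %

0.531


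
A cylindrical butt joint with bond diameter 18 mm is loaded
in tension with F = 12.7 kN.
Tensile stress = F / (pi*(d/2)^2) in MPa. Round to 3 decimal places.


Area = pi * (18/2)^2 = 254.4690 mm^2
Stress = 12.7*1000 / 254.4690
= 49.908 MPa

49.908


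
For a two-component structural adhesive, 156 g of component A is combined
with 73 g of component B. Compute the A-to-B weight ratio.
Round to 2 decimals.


Weight ratio A:B = 156 / 73
= 2.14

2.14


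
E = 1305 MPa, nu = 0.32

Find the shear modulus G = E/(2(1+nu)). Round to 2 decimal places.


G = 1305 / (2 * 1.32)
= 494.32 MPa

494.32


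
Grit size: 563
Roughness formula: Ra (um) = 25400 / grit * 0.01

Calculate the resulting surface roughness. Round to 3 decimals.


Ra = 25400 / 563 * 0.01
= 0.451 um

0.451


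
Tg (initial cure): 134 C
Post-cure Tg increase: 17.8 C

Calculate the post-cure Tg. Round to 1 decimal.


Post-cure Tg = 134 + 17.8 = 151.8 C

151.8


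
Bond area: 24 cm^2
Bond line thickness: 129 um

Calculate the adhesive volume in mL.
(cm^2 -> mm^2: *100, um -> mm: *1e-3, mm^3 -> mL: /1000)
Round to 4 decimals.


V = 24*100 * 129*1e-3 / 1000
= 0.3096 mL

0.3096


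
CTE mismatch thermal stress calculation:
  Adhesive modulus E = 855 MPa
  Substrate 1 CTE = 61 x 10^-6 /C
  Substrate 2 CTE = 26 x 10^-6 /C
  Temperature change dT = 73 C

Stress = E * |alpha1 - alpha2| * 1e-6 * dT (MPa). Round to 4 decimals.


delta_alpha = |61 - 26| = 35 x 10^-6/C
Stress = 855 * 35e-6 * 73
= 2.1845 MPa

2.1845


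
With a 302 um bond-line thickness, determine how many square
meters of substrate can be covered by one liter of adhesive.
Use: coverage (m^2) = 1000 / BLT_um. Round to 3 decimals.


Coverage = 1000 / 302 = 3.311 m^2

3.311


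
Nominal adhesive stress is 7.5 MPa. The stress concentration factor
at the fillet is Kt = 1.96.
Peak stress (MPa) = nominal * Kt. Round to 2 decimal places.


Peak = 7.5 * 1.96 = 14.70 MPa

14.70


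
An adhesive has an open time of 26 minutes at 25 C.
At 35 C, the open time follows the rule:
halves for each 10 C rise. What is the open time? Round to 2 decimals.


Factor = 2^((35-25)/10) = 2.0000
Open time = 26 / 2.0000 = 13.00 min

13.00
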